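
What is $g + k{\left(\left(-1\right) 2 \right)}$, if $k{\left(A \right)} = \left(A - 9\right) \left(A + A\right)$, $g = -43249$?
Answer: $-43205$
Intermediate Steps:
$k{\left(A \right)} = 2 A \left(-9 + A\right)$ ($k{\left(A \right)} = \left(-9 + A\right) 2 A = 2 A \left(-9 + A\right)$)
$g + k{\left(\left(-1\right) 2 \right)} = -43249 + 2 \left(\left(-1\right) 2\right) \left(-9 - 2\right) = -43249 + 2 \left(-2\right) \left(-9 - 2\right) = -43249 + 2 \left(-2\right) \left(-11\right) = -43249 + 44 = -43205$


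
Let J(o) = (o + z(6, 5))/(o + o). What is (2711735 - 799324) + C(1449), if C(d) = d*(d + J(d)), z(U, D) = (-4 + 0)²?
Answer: 8025489/2 ≈ 4.0127e+6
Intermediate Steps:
z(U, D) = 16 (z(U, D) = (-4)² = 16)
J(o) = (16 + o)/(2*o) (J(o) = (o + 16)/(o + o) = (16 + o)/((2*o)) = (16 + o)*(1/(2*o)) = (16 + o)/(2*o))
C(d) = d*(d + (16 + d)/(2*d))
(2711735 - 799324) + C(1449) = (2711735 - 799324) + (8 + 1449² + (½)*1449) = 1912411 + (8 + 2099601 + 1449/2) = 1912411 + 4200667/2 = 8025489/2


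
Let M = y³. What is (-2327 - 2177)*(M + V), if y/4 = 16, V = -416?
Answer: -1178822912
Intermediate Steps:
y = 64 (y = 4*16 = 64)
M = 262144 (M = 64³ = 262144)
(-2327 - 2177)*(M + V) = (-2327 - 2177)*(262144 - 416) = -4504*261728 = -1178822912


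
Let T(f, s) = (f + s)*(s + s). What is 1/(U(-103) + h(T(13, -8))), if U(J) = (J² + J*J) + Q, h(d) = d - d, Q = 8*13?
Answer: 1/21322 ≈ 4.6900e-5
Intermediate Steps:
Q = 104
T(f, s) = 2*s*(f + s) (T(f, s) = (f + s)*(2*s) = 2*s*(f + s))
h(d) = 0
U(J) = 104 + 2*J² (U(J) = (J² + J*J) + 104 = (J² + J²) + 104 = 2*J² + 104 = 104 + 2*J²)
1/(U(-103) + h(T(13, -8))) = 1/((104 + 2*(-103)²) + 0) = 1/((104 + 2*10609) + 0) = 1/((104 + 21218) + 0) = 1/(21322 + 0) = 1/21322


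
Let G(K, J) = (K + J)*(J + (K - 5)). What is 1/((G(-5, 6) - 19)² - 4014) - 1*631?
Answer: -2199036/3485 ≈ -631.00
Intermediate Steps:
G(K, J) = (J + K)*(-5 + J + K) (G(K, J) = (J + K)*(J + (-5 + K)) = (J + K)*(-5 + J + K))
1/((G(-5, 6) - 19)² - 4014) - 1*631 = 1/(((6² + (-5)² - 5*6 - 5*(-5) + 2*6*(-5)) - 19)² - 4014) - 1*631 = 1/(((36 + 25 - 30 + 25 - 60) - 19)² - 4014) - 631 = 1/((-4 - 19)² - 4014) - 631 = 1/((-23)² - 4014) - 631 = 1/(529 - 4014) - 631 = 1/(-3485) - 631 = -1/3485 - 631 = -2199036/3485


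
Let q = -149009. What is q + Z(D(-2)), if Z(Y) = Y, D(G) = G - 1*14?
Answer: -149025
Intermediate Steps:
D(G) = -14 + G (D(G) = G - 14 = -14 + G)
q + Z(D(-2)) = -149009 + (-14 - 2) = -149009 - 16 = -149025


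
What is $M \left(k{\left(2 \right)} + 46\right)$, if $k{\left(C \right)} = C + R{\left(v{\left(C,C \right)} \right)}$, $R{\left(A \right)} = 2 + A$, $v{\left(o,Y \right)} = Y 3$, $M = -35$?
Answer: $-1960$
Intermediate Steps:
$v{\left(o,Y \right)} = 3 Y$
$k{\left(C \right)} = 2 + 4 C$ ($k{\left(C \right)} = C + \left(2 + 3 C\right) = 2 + 4 C$)
$M \left(k{\left(2 \right)} + 46\right) = - 35 \left(\left(2 + 4 \cdot 2\right) + 46\right) = - 35 \left(\left(2 + 8\right) + 46\right) = - 35 \left(10 + 46\right) = \left(-35\right) 56 = -1960$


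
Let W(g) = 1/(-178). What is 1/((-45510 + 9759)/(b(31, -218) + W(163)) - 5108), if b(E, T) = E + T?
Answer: -33287/163666318 ≈ -0.00020338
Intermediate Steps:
W(g) = -1/178
1/((-45510 + 9759)/(b(31, -218) + W(163)) - 5108) = 1/((-45510 + 9759)/((31 - 218) - 1/178) - 5108) = 1/(-35751/(-187 - 1/178) - 5108) = 1/(-35751/(-33287/178) - 5108) = 1/(-35751*(-178/33287) - 5108) = 1/(6363678/33287 - 5108) = 1/(-163666318/33287) = -33287/163666318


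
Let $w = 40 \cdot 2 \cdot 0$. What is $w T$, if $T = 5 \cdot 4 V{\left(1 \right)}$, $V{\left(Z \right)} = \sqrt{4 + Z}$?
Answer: $0$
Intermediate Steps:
$w = 0$ ($w = 40 \cdot 0 = 0$)
$T = 20 \sqrt{5}$ ($T = 5 \cdot 4 \sqrt{4 + 1} = 20 \sqrt{5} \approx 44.721$)
$w T = 0 \cdot 20 \sqrt{5} = 0$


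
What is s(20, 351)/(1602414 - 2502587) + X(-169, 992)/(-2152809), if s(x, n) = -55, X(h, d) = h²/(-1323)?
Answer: 182358987938/2563842409071111 ≈ 7.1127e-5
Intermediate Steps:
X(h, d) = -h²/1323 (X(h, d) = h²*(-1/1323) = -h²/1323)
s(20, 351)/(1602414 - 2502587) + X(-169, 992)/(-2152809) = -55/(1602414 - 2502587) - 1/1323*(-169)²/(-2152809) = -55/(-900173) - 1/1323*28561*(-1/2152809) = -55*(-1/900173) - 28561/1323*(-1/2152809) = 55/900173 + 28561/2848166307 = 182358987938/2563842409071111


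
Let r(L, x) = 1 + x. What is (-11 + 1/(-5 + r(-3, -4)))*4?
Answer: -89/2 ≈ -44.500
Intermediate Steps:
(-11 + 1/(-5 + r(-3, -4)))*4 = (-11 + 1/(-5 + (1 - 4)))*4 = (-11 + 1/(-5 - 3))*4 = (-11 + 1/(-8))*4 = (-11 - ⅛)*4 = -89/8*4 = -89/2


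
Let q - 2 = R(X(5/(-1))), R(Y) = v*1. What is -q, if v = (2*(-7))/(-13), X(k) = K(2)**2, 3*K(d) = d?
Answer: -40/13 ≈ -3.0769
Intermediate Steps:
K(d) = d/3
X(k) = 4/9 (X(k) = ((1/3)*2)**2 = (2/3)**2 = 4/9)
v = 14/13 (v = -14*(-1/13) = 14/13 ≈ 1.0769)
R(Y) = 14/13 (R(Y) = (14/13)*1 = 14/13)
q = 40/13 (q = 2 + 14/13 = 40/13 ≈ 3.0769)
-q = -1*40/13 = -40/13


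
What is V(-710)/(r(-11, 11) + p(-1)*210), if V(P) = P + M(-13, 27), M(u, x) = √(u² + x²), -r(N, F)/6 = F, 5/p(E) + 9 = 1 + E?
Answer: 1065/274 - 3*√898/548 ≈ 3.7228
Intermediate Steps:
p(E) = 5/(-8 + E) (p(E) = 5/(-9 + (1 + E)) = 5/(-8 + E))
r(N, F) = -6*F
V(P) = P + √898 (V(P) = P + √((-13)² + 27²) = P + √(169 + 729) = P + √898)
V(-710)/(r(-11, 11) + p(-1)*210) = (-710 + √898)/(-6*11 + (5/(-8 - 1))*210) = (-710 + √898)/(-66 + (5/(-9))*210) = (-710 + √898)/(-66 + (5*(-⅑))*210) = (-710 + √898)/(-66 - 5/9*210) = (-710 + √898)/(-66 - 350/3) = (-710 + √898)/(-548/3) = (-710 + √898)*(-3/548) = 1065/274 - 3*√898/548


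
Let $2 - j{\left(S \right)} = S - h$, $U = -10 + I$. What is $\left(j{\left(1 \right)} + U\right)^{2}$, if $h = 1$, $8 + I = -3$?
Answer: $361$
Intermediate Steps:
$I = -11$ ($I = -8 - 3 = -11$)
$U = -21$ ($U = -10 - 11 = -21$)
$j{\left(S \right)} = 3 - S$ ($j{\left(S \right)} = 2 - \left(S - 1\right) = 2 - \left(-1 + S\right) = 3 - S$)
$\left(j{\left(1 \right)} + U\right)^{2} = \left(\left(3 - 1\right) - 21\right)^{2} = \left(2 - 21\right)^{2} = \left(-19\right)^{2} = 361$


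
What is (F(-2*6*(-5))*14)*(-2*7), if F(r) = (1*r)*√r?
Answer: -23520*√15 ≈ -91093.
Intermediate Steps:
F(r) = r^(3/2) (F(r) = r*√r = r^(3/2))
(F(-2*6*(-5))*14)*(-2*7) = ((-2*6*(-5))^(3/2)*14)*(-2*7) = ((-12*(-5))^(3/2)*14)*(-14) = (60^(3/2)*14)*(-14) = ((120*√15)*14)*(-14) = (1680*√15)*(-14) = -23520*√15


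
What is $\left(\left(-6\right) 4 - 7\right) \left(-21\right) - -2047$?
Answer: $2698$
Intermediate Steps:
$\left(\left(-6\right) 4 - 7\right) \left(-21\right) - -2047 = \left(-24 - 7\right) \left(-21\right) + 2047 = \left(-31\right) \left(-21\right) + 2047 = 651 + 2047 = 2698$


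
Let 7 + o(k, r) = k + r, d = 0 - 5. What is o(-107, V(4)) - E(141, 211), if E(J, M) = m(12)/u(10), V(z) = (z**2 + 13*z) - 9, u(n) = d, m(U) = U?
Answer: -263/5 ≈ -52.600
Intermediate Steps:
d = -5
u(n) = -5
V(z) = -9 + z**2 + 13*z
E(J, M) = -12/5 (E(J, M) = 12/(-5) = 12*(-1/5) = -12/5)
o(k, r) = -7 + k + r (o(k, r) = -7 + (k + r) = -7 + k + r)
o(-107, V(4)) - E(141, 211) = (-7 - 107 + (-9 + 4**2 + 13*4)) - 1*(-12/5) = (-7 - 107 + (-9 + 16 + 52)) + 12/5 = (-7 - 107 + 59) + 12/5 = -55 + 12/5 = -263/5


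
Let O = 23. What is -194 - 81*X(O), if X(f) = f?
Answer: -2057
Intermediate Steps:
-194 - 81*X(O) = -194 - 81*23 = -194 - 1863 = -2057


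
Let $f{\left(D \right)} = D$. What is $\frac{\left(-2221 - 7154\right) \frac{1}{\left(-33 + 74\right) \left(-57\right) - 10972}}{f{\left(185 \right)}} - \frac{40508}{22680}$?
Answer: $- \frac{4976237741}{2792095110} \approx -1.7823$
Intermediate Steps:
$\frac{\left(-2221 - 7154\right) \frac{1}{\left(-33 + 74\right) \left(-57\right) - 10972}}{f{\left(185 \right)}} - \frac{40508}{22680} = \frac{\left(-2221 - 7154\right) \frac{1}{\left(-33 + 74\right) \left(-57\right) - 10972}}{185} - \frac{40508}{22680} = - \frac{9375}{41 \left(-57\right) - 10972} \cdot \frac{1}{185} - \frac{10127}{5670} = - \frac{9375}{-2337 - 10972} \cdot \frac{1}{185} - \frac{10127}{5670} = - \frac{9375}{-13309} \cdot \frac{1}{185} - \frac{10127}{5670} = \left(-9375\right) \left(- \frac{1}{13309}\right) \frac{1}{185} - \frac{10127}{5670} = \frac{9375}{13309} \cdot \frac{1}{185} - \frac{10127}{5670} = \frac{1875}{492433} - \frac{10127}{5670} = - \frac{4976237741}{2792095110}$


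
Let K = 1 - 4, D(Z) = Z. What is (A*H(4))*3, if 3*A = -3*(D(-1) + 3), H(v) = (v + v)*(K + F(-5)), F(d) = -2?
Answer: 240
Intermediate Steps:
K = -3
H(v) = -10*v (H(v) = (v + v)*(-3 - 2) = (2*v)*(-5) = -10*v)
A = -2 (A = (-3*(-1 + 3))/3 = (-3*2)/3 = (⅓)*(-6) = -2)
(A*H(4))*3 = -(-20)*4*3 = -2*(-40)*3 = 80*3 = 240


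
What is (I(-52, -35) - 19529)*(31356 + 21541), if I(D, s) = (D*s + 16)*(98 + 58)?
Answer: 14117521639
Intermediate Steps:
I(D, s) = 2496 + 156*D*s (I(D, s) = (16 + D*s)*156 = 2496 + 156*D*s)
(I(-52, -35) - 19529)*(31356 + 21541) = ((2496 + 156*(-52)*(-35)) - 19529)*(31356 + 21541) = ((2496 + 283920) - 19529)*52897 = (286416 - 19529)*52897 = 266887*52897 = 14117521639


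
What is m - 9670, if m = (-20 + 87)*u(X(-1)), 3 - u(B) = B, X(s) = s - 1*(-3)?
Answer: -9603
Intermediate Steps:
X(s) = 3 + s (X(s) = s + 3 = 3 + s)
u(B) = 3 - B
m = 67 (m = (-20 + 87)*(3 - (3 - 1)) = 67*(3 - 1*2) = 67*(3 - 2) = 67*1 = 67)
m - 9670 = 67 - 9670 = -9603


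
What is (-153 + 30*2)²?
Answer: 8649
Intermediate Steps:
(-153 + 30*2)² = (-153 + 60)² = (-93)² = 8649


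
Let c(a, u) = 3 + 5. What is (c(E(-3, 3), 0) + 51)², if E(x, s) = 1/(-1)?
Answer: 3481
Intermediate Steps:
E(x, s) = -1 (E(x, s) = 1*(-1) = -1)
c(a, u) = 8
(c(E(-3, 3), 0) + 51)² = (8 + 51)² = 59² = 3481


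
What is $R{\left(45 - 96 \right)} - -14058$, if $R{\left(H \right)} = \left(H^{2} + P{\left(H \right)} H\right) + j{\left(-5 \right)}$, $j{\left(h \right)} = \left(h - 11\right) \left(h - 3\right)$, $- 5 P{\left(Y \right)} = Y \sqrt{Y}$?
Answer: $16787 - \frac{2601 i \sqrt{51}}{5} \approx 16787.0 - 3715.0 i$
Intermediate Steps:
$P{\left(Y \right)} = - \frac{Y^{\frac{3}{2}}}{5}$ ($P{\left(Y \right)} = - \frac{Y \sqrt{Y}}{5} = - \frac{Y^{\frac{3}{2}}}{5}$)
$j{\left(h \right)} = \left(-11 + h\right) \left(-3 + h\right)$
$R{\left(H \right)} = 128 + H^{2} - \frac{H^{\frac{5}{2}}}{5}$ ($R{\left(H \right)} = \left(H^{2} + - \frac{H^{\frac{3}{2}}}{5} H\right) + \left(33 + \left(-5\right)^{2} - -70\right) = \left(H^{2} - \frac{H^{\frac{5}{2}}}{5}\right) + \left(33 + 25 + 70\right) = \left(H^{2} - \frac{H^{\frac{5}{2}}}{5}\right) + 128 = 128 + H^{2} - \frac{H^{\frac{5}{2}}}{5}$)
$R{\left(45 - 96 \right)} - -14058 = \left(128 + \left(45 - 96\right)^{2} - \frac{\left(45 - 96\right)^{\frac{5}{2}}}{5}\right) - -14058 = \left(128 + \left(-51\right)^{2} - \frac{\left(-51\right)^{\frac{5}{2}}}{5}\right) + 14058 = \left(128 + 2601 - \frac{2601 i \sqrt{51}}{5}\right) + 14058 = \left(2729 - \frac{2601 i \sqrt{51}}{5}\right) + 14058 = 16787 - \frac{2601 i \sqrt{51}}{5}$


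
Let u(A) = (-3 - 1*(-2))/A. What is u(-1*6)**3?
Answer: 1/216 ≈ 0.0046296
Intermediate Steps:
u(A) = -1/A (u(A) = (-3 + 2)/A = -1/A)
u(-1*6)**3 = (-1/((-1*6)))**3 = (-1/(-6))**3 = (-1*(-1/6))**3 = (1/6)**3 = 1/216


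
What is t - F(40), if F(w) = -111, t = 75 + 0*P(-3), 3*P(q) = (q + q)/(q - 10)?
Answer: 186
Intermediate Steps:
P(q) = 2*q/(3*(-10 + q)) (P(q) = ((q + q)/(q - 10))/3 = ((2*q)/(-10 + q))/3 = (2*q/(-10 + q))/3 = 2*q/(3*(-10 + q)))
t = 75 (t = 75 + 0*((⅔)*(-3)/(-10 - 3)) = 75 + 0*((⅔)*(-3)/(-13)) = 75 + 0*((⅔)*(-3)*(-1/13)) = 75 + 0*(2/13) = 75 + 0 = 75)
t - F(40) = 75 - 1*(-111) = 75 + 111 = 186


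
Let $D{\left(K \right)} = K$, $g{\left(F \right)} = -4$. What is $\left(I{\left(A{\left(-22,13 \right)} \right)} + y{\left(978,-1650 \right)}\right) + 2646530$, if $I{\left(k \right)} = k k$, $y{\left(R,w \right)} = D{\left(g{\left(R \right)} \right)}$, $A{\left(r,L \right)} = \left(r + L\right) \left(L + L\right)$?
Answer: $2701282$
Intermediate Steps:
$A{\left(r,L \right)} = 2 L \left(L + r\right)$ ($A{\left(r,L \right)} = \left(L + r\right) 2 L = 2 L \left(L + r\right)$)
$y{\left(R,w \right)} = -4$
$I{\left(k \right)} = k^{2}$
$\left(I{\left(A{\left(-22,13 \right)} \right)} + y{\left(978,-1650 \right)}\right) + 2646530 = \left(\left(2 \cdot 13 \left(13 - 22\right)\right)^{2} - 4\right) + 2646530 = \left(\left(2 \cdot 13 \left(-9\right)\right)^{2} - 4\right) + 2646530 = \left(\left(-234\right)^{2} - 4\right) + 2646530 = \left(54756 - 4\right) + 2646530 = 54752 + 2646530 = 2701282$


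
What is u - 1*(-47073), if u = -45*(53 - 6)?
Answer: 44958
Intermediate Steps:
u = -2115 (u = -45*47 = -2115)
u - 1*(-47073) = -2115 - 1*(-47073) = -2115 + 47073 = 44958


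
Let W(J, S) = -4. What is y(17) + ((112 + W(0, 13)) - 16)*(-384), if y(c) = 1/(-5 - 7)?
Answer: -423937/12 ≈ -35328.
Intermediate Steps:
y(c) = -1/12 (y(c) = 1/(-12) = -1/12)
y(17) + ((112 + W(0, 13)) - 16)*(-384) = -1/12 + ((112 - 4) - 16)*(-384) = -1/12 + (108 - 16)*(-384) = -1/12 + 92*(-384) = -1/12 - 35328 = -423937/12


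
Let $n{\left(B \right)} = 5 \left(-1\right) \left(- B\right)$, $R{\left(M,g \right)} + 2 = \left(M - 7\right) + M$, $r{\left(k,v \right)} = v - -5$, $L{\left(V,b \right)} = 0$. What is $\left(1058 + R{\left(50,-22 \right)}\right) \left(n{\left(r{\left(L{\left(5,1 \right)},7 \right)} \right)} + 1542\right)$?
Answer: $1840698$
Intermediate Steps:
$r{\left(k,v \right)} = 5 + v$ ($r{\left(k,v \right)} = v + 5 = 5 + v$)
$R{\left(M,g \right)} = -9 + 2 M$ ($R{\left(M,g \right)} = -2 + \left(\left(M - 7\right) + M\right) = -2 + \left(\left(-7 + M\right) + M\right) = -2 + \left(-7 + 2 M\right) = -9 + 2 M$)
$n{\left(B \right)} = 5 B$ ($n{\left(B \right)} = - 5 \left(- B\right) = 5 B$)
$\left(1058 + R{\left(50,-22 \right)}\right) \left(n{\left(r{\left(L{\left(5,1 \right)},7 \right)} \right)} + 1542\right) = \left(1058 + \left(-9 + 2 \cdot 50\right)\right) \left(5 \left(5 + 7\right) + 1542\right) = \left(1058 + \left(-9 + 100\right)\right) \left(5 \cdot 12 + 1542\right) = \left(1058 + 91\right) \left(60 + 1542\right) = 1149 \cdot 1602 = 1840698$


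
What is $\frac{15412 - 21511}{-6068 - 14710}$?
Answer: $\frac{2033}{6926} \approx 0.29353$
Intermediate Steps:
$\frac{15412 - 21511}{-6068 - 14710} = - \frac{6099}{-6068 - 14710} = - \frac{6099}{-20778} = \left(-6099\right) \left(- \frac{1}{20778}\right) = \frac{2033}{6926}$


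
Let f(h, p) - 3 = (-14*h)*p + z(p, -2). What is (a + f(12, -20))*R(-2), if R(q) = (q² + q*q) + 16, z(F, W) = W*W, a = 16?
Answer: 81192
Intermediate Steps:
z(F, W) = W²
R(q) = 16 + 2*q² (R(q) = (q² + q²) + 16 = 2*q² + 16 = 16 + 2*q²)
f(h, p) = 7 - 14*h*p (f(h, p) = 3 + ((-14*h)*p + (-2)²) = 3 + (-14*h*p + 4) = 3 + (4 - 14*h*p) = 7 - 14*h*p)
(a + f(12, -20))*R(-2) = (16 + (7 - 14*12*(-20)))*(16 + 2*(-2)²) = (16 + (7 + 3360))*(16 + 2*4) = (16 + 3367)*(16 + 8) = 3383*24 = 81192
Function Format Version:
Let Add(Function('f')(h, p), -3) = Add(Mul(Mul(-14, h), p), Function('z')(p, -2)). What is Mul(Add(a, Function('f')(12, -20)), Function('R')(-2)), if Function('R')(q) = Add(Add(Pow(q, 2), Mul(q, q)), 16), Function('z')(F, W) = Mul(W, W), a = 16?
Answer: 81192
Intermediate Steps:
Function('z')(F, W) = Pow(W, 2)
Function('R')(q) = Add(16, Mul(2, Pow(q, 2))) (Function('R')(q) = Add(Add(Pow(q, 2), Pow(q, 2)), 16) = Add(Mul(2, Pow(q, 2)), 16) = Add(16, Mul(2, Pow(q, 2))))
Function('f')(h, p) = Add(7, Mul(-14, h, p)) (Function('f')(h, p) = Add(3, Add(Mul(Mul(-14, h), p), Pow(-2, 2))) = Add(3, Add(Mul(-14, h, p), 4)) = Add(3, Add(4, Mul(-14, h, p))) = Add(7, Mul(-14, h, p)))
Mul(Add(a, Function('f')(12, -20)), Function('R')(-2)) = Mul(Add(16, Add(7, Mul(-14, 12, -20))), Add(16, Mul(2, Pow(-2, 2)))) = Mul(Add(16, Add(7, 3360)), Add(16, Mul(2, 4))) = Mul(Add(16, 3367), Add(16, 8)) = Mul(3383, 24) = 81192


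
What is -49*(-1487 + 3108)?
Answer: -79429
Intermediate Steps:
-49*(-1487 + 3108) = -49*1621 = -79429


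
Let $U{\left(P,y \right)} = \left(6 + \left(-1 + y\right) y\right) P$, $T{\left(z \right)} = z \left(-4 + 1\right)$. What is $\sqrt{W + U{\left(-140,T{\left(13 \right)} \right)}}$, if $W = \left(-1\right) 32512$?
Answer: $2 i \sqrt{62938} \approx 501.75 i$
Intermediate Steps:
$T{\left(z \right)} = - 3 z$ ($T{\left(z \right)} = z \left(-3\right) = - 3 z$)
$U{\left(P,y \right)} = P \left(6 + y \left(-1 + y\right)\right)$ ($U{\left(P,y \right)} = \left(6 + y \left(-1 + y\right)\right) P = P \left(6 + y \left(-1 + y\right)\right)$)
$W = -32512$
$\sqrt{W + U{\left(-140,T{\left(13 \right)} \right)}} = \sqrt{-32512 - 140 \left(6 + \left(\left(-3\right) 13\right)^{2} - \left(-3\right) 13\right)} = \sqrt{-32512 - 140 \left(6 + \left(-39\right)^{2} - -39\right)} = \sqrt{-32512 - 140 \left(6 + 1521 + 39\right)} = \sqrt{-32512 - 219240} = \sqrt{-251752} = 2 i \sqrt{62938}$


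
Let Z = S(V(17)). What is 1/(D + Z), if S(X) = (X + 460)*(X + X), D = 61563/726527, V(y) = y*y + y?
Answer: 726527/340590106947 ≈ 2.1331e-6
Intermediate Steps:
V(y) = y + y² (V(y) = y² + y = y + y²)
D = 61563/726527 (D = 61563*(1/726527) = 61563/726527 ≈ 0.084736)
S(X) = 2*X*(460 + X) (S(X) = (460 + X)*(2*X) = 2*X*(460 + X))
Z = 468792 (Z = 2*(17*(1 + 17))*(460 + 17*(1 + 17)) = 2*(17*18)*(460 + 17*18) = 2*306*(460 + 306) = 2*306*766 = 468792)
1/(D + Z) = 1/(61563/726527 + 468792) = 1/(340590106947/726527) = 726527/340590106947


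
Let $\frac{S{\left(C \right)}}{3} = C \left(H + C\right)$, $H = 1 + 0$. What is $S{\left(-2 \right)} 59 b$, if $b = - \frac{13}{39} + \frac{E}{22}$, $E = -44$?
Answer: $-826$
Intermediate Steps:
$H = 1$
$S{\left(C \right)} = 3 C \left(1 + C\right)$
$b = - \frac{7}{3}$ ($b = - \frac{13}{39} - \frac{44}{22} = \left(-13\right) \frac{1}{39} - 2 = - \frac{1}{3} - 2 = - \frac{7}{3} \approx -2.3333$)
$S{\left(-2 \right)} 59 b = 3 \left(-2\right) \left(1 - 2\right) 59 \left(- \frac{7}{3}\right) = 3 \left(-2\right) \left(-1\right) 59 \left(- \frac{7}{3}\right) = 6 \cdot 59 \left(- \frac{7}{3}\right) = 354 \left(- \frac{7}{3}\right) = -826$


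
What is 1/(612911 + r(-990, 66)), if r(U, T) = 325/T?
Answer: 66/40452451 ≈ 1.6315e-6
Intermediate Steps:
1/(612911 + r(-990, 66)) = 1/(612911 + 325/66) = 1/(40452451/66) = 66/40452451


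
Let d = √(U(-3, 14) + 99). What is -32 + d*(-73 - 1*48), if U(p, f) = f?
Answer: -32 - 121*√113 ≈ -1318.2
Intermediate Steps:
d = √113 (d = √(14 + 99) = √113 ≈ 10.630)
-32 + d*(-73 - 1*48) = -32 + √113*(-73 - 1*48) = -32 + √113*(-73 - 48) = -32 + √113*(-121) = -32 - 121*√113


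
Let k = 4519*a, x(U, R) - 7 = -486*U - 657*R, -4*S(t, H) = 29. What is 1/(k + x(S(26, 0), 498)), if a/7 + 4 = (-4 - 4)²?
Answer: 2/3148649 ≈ 6.3519e-7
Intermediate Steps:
S(t, H) = -29/4 (S(t, H) = -¼*29 = -29/4)
a = 420 (a = -28 + 7*(-4 - 4)² = -28 + 7*(-8)² = -28 + 7*64 = -28 + 448 = 420)
x(U, R) = 7 - 657*R - 486*U (x(U, R) = 7 + (-486*U - 657*R) = 7 + (-657*R - 486*U) = 7 - 657*R - 486*U)
k = 1897980 (k = 4519*420 = 1897980)
1/(k + x(S(26, 0), 498)) = 1/(1897980 + (7 - 657*498 - 486*(-29/4))) = 1/(1897980 + (7 - 327186 + 7047/2)) = 1/(1897980 - 647311/2) = 1/(3148649/2) = 2/3148649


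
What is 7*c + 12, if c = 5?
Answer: 47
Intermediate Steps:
7*c + 12 = 7*5 + 12 = 35 + 12 = 47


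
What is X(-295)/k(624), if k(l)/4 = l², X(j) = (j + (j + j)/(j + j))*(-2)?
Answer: 49/129792 ≈ 0.00037753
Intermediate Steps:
X(j) = -2 - 2*j (X(j) = (j + (2*j)/((2*j)))*(-2) = (j + (2*j)*(1/(2*j)))*(-2) = (j + 1)*(-2) = (1 + j)*(-2) = -2 - 2*j)
k(l) = 4*l²
X(-295)/k(624) = (-2 - 2*(-295))/((4*624²)) = (-2 + 590)/((4*389376)) = 588/1557504 = 588*(1/1557504) = 49/129792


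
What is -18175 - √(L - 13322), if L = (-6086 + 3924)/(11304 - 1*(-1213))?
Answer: -18175 - 2*I*√521813815453/12517 ≈ -18175.0 - 115.42*I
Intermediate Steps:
L = -2162/12517 (L = -2162/(11304 + 1213) = -2162/12517 ≈ -0.17273)
-18175 - √(L - 13322) = -18175 - √(-2162/12517 - 13322) = -18175 - √(-166753636/12517) = -18175 - 2*I*√521813815453/12517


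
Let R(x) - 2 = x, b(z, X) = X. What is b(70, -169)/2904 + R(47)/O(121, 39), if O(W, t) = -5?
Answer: -143141/14520 ≈ -9.8582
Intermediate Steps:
R(x) = 2 + x
b(70, -169)/2904 + R(47)/O(121, 39) = -169/2904 + (2 + 47)/(-5) = -169*1/2904 + 49*(-1/5) = -169/2904 - 49/5 = -143141/14520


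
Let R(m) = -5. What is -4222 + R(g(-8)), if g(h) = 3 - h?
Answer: -4227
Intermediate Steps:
-4222 + R(g(-8)) = -4222 - 5 = -4227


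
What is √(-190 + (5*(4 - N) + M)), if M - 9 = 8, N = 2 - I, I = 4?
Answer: I*√143 ≈ 11.958*I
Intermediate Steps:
N = -2 (N = 2 - 1*4 = 2 - 4 = -2)
M = 17 (M = 9 + 8 = 17)
√(-190 + (5*(4 - N) + M)) = √(-190 + (5*(4 - 1*(-2)) + 17)) = √(-190 + (5*(4 + 2) + 17)) = √(-190 + (5*6 + 17)) = √(-190 + (30 + 17)) = √(-190 + 47) = √(-143) = I*√143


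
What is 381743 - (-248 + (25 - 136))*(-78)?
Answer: 353741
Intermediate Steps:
381743 - (-248 + (25 - 136))*(-78) = 381743 - (-248 - 111)*(-78) = 381743 - (-359)*(-78) = 381743 - 1*28002 = 381743 - 28002 = 353741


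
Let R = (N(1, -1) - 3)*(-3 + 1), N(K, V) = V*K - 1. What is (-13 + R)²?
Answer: 9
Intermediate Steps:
N(K, V) = -1 + K*V (N(K, V) = K*V - 1 = -1 + K*V)
R = 10 (R = ((-1 + 1*(-1)) - 3)*(-3 + 1) = ((-1 - 1) - 3)*(-2) = (-2 - 3)*(-2) = -5*(-2) = 10)
(-13 + R)² = (-13 + 10)² = (-3)² = 9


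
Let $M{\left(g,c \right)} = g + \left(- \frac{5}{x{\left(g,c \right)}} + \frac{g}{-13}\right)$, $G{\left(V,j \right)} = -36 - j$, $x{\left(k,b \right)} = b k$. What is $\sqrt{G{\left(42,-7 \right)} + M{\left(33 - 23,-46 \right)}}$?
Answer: $\frac{i \sqrt{7065669}}{598} \approx 4.445 i$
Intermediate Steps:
$M{\left(g,c \right)} = \frac{12 g}{13} - \frac{5}{c g}$ ($M{\left(g,c \right)} = g + \left(- \frac{5}{c g} + \frac{g}{-13}\right) = g + \left(- 5 \frac{1}{c g} + g \left(- \frac{1}{13}\right)\right) = g - \left(\frac{g}{13} + \frac{5}{c g}\right) = \frac{12 g}{13} - \frac{5}{c g}$)
$\sqrt{G{\left(42,-7 \right)} + M{\left(33 - 23,-46 \right)}} = \sqrt{\left(-36 - -7\right) - \left(- \frac{12 \left(33 - 23\right)}{13} + \frac{5}{\left(-46\right) \left(33 - 23\right)}\right)} = \sqrt{\left(-36 + 7\right) - \left(- \frac{12 \left(33 - 23\right)}{13} - \frac{5}{46 \left(33 - 23\right)}\right)} = \sqrt{-29 + \left(\frac{12}{13} \cdot 10 - - \frac{5}{46 \cdot 10}\right)} = \sqrt{-29 + \left(\frac{120}{13} - \left(- \frac{5}{46}\right) \frac{1}{10}\right)} = \sqrt{-29 + \left(\frac{120}{13} + \frac{1}{92}\right)} = \sqrt{-29 + \frac{11053}{1196}} = \sqrt{- \frac{23631}{1196}} = \frac{i \sqrt{7065669}}{598}$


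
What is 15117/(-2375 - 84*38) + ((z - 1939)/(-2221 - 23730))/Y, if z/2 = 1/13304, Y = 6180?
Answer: -5375727403043137/1979679016857040 ≈ -2.7155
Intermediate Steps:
z = 1/6652 (z = 2/13304 = 2*(1/13304) = 1/6652 ≈ 0.00015033)
15117/(-2375 - 84*38) + ((z - 1939)/(-2221 - 23730))/Y = 15117/(-2375 - 84*38) + ((1/6652 - 1939)/(-2221 - 23730))/6180 = 15117/(-2375 - 3192) - 12898227/6652/(-25951)*(1/6180) = 15117/(-5567) - 12898227/6652*(-1/25951)*(1/6180) = 15117*(-1/5567) + (12898227/172626052)*(1/6180) = -15117/5567 + 4299409/355609667120 = -5375727403043137/1979679016857040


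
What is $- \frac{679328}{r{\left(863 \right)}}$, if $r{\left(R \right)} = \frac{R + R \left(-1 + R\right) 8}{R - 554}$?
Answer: $- \frac{69970784}{1984037} \approx -35.267$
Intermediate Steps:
$r{\left(R \right)} = \frac{R + 8 R \left(-1 + R\right)}{-554 + R}$
$- \frac{679328}{r{\left(863 \right)}} = - \frac{679328}{863 \frac{1}{-554 + 863} \left(-7 + 8 \cdot 863\right)} = - \frac{679328}{863 \cdot \frac{1}{309} \left(-7 + 6904\right)} = - \frac{679328}{863 \cdot \frac{1}{309} \cdot 6897} = - \frac{679328}{\frac{1984037}{103}} = \left(-679328\right) \frac{103}{1984037} = - \frac{69970784}{1984037}$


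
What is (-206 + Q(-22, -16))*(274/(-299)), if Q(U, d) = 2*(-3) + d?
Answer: 62472/299 ≈ 208.94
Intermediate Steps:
Q(U, d) = -6 + d
(-206 + Q(-22, -16))*(274/(-299)) = (-206 + (-6 - 16))*(274/(-299)) = (-206 - 22)*(274*(-1/299)) = -228*(-274/299) = 62472/299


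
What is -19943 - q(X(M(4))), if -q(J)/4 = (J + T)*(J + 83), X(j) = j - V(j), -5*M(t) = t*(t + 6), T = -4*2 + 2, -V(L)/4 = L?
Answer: -27855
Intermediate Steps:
V(L) = -4*L
T = -6 (T = -8 + 2 = -6)
M(t) = -t*(6 + t)/5 (M(t) = -t*(t + 6)/5 = -t*(6 + t)/5)
X(j) = 5*j (X(j) = j - (-4)*j = j + 4*j = 5*j)
q(J) = -4*(-6 + J)*(83 + J) (q(J) = -4*(J - 6)*(J + 83) = -4*(-6 + J)*(83 + J))
-19943 - q(X(M(4))) = -19943 - (1992 - 1540*(-1/5*4*(6 + 4)) - 4*16*(6 + 4)**2) = -19943 - (1992 - 1540*(-1/5*4*10) - 4*(5*(-1/5*4*10))**2) = -19943 - (1992 - 1540*(-8) - 4*(5*(-8))**2) = -19943 - (1992 - 308*(-40) - 4*(-40)**2) = -19943 - (1992 + 12320 - 4*1600) = -19943 - (1992 + 12320 - 6400) = -19943 - 1*7912 = -19943 - 7912 = -27855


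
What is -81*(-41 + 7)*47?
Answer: 129438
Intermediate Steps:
-81*(-41 + 7)*47 = -81*(-34)*47 = 2754*47 = 129438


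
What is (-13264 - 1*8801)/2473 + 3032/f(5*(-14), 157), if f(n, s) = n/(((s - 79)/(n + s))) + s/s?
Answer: -59792449/1238973 ≈ -48.260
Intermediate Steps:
f(n, s) = 1 + n*(n + s)/(-79 + s) (f(n, s) = n/(((-79 + s)/(n + s))) + 1 = n*((n + s)/(-79 + s)) + 1 = n*(n + s)/(-79 + s) + 1 = 1 + n*(n + s)/(-79 + s))
(-13264 - 1*8801)/2473 + 3032/f(5*(-14), 157) = (-13264 - 1*8801)/2473 + 3032/(((-79 + 157 + (5*(-14))² + (5*(-14))*157)/(-79 + 157))) = (-13264 - 8801)*(1/2473) + 3032/(((-79 + 157 + (-70)² - 70*157)/78)) = -22065*1/2473 + 3032/(((-79 + 157 + 4900 - 10990)/78)) = -22065/2473 + 3032/(((1/78)*(-6012))) = -22065/2473 + 3032/(-1002/13) = -22065/2473 + 3032*(-13/1002) = -22065/2473 - 19708/501 = -59792449/1238973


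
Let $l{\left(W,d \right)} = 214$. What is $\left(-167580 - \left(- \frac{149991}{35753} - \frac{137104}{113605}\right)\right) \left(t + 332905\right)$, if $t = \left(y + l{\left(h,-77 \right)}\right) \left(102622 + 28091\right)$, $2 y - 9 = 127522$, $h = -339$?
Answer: $- \frac{11384790110413937709105641}{8123439130} \approx -1.4015 \cdot 10^{15}$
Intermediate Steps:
$y = \frac{127531}{2}$ ($y = \frac{9}{2} + \frac{1}{2} \cdot 127522 = \frac{9}{2} + 63761 = \frac{127531}{2} \approx 63766.0$)
$t = \frac{16725904767}{2}$ ($t = \left(\frac{127531}{2} + 214\right) \left(102622 + 28091\right) = \frac{127959}{2} \cdot 130713 = \frac{16725904767}{2} \approx 8.363 \cdot 10^{9}$)
$\left(-167580 - \left(- \frac{149991}{35753} - \frac{137104}{113605}\right)\right) \left(t + 332905\right) = \left(-167580 - \left(- \frac{149991}{35753} - \frac{137104}{113605}\right)\right) \left(\frac{16725904767}{2} + 332905\right) = \left(-167580 - - \frac{21941606867}{4061719565}\right) \frac{16726570577}{2} = \left(-167580 + \left(\frac{149991}{35753} + \frac{137104}{113605}\right)\right) \frac{16726570577}{2} = \left(-167580 + \frac{21941606867}{4061719565}\right) \frac{16726570577}{2} = \left(- \frac{680641023095833}{4061719565}\right) \frac{16726570577}{2} = - \frac{11384790110413937709105641}{8123439130}$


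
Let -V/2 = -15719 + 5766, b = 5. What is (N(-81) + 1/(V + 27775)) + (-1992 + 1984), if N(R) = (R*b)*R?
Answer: 1563793758/47681 ≈ 32797.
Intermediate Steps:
V = 19906 (V = -2*(-15719 + 5766) = -2*(-9953) = 19906)
N(R) = 5*R² (N(R) = (R*5)*R = (5*R)*R = 5*R²)
(N(-81) + 1/(V + 27775)) + (-1992 + 1984) = (5*(-81)² + 1/(19906 + 27775)) + (-1992 + 1984) = (5*6561 + 1/47681) - 8 = (32805 + 1/47681) - 8 = 1564175206/47681 - 8 = 1563793758/47681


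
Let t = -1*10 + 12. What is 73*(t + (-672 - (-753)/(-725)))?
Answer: -35514719/725 ≈ -48986.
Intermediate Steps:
t = 2 (t = -10 + 12 = 2)
73*(t + (-672 - (-753)/(-725))) = 73*(2 + (-672 - (-753)/(-725))) = 73*(2 + (-672 - (-753)*(-1)/725)) = 73*(2 + (-672 - 1*753/725)) = 73*(2 + (-672 - 753/725)) = 73*(2 - 487953/725) = 73*(-486503/725) = -35514719/725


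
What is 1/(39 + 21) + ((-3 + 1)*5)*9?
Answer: -5399/60 ≈ -89.983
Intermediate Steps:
1/(39 + 21) + ((-3 + 1)*5)*9 = 1/60 - 2*5*9 = 1/60 - 10*9 = 1/60 - 90 = -5399/60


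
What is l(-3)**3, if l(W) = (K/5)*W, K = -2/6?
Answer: 1/125 ≈ 0.0080000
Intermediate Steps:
K = -1/3 (K = -2*1/6 = -1/3 ≈ -0.33333)
l(W) = -W/15 (l(W) = (-1/3/5)*W = (-1/3*1/5)*W = -W/15)
l(-3)**3 = (-1/15*(-3))**3 = (1/5)**3 = 1/125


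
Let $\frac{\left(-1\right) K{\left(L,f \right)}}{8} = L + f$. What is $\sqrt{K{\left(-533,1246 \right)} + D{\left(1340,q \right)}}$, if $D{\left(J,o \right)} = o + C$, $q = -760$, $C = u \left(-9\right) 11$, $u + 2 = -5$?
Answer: $i \sqrt{5771} \approx 75.967 i$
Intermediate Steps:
$u = -7$ ($u = -2 - 5 = -7$)
$C = 693$ ($C = \left(-7\right) \left(-9\right) 11 = 63 \cdot 11 = 693$)
$K{\left(L,f \right)} = - 8 L - 8 f$ ($K{\left(L,f \right)} = - 8 \left(L + f\right) = - 8 L - 8 f$)
$D{\left(J,o \right)} = 693 + o$ ($D{\left(J,o \right)} = o + 693 = 693 + o$)
$\sqrt{K{\left(-533,1246 \right)} + D{\left(1340,q \right)}} = \sqrt{\left(\left(-8\right) \left(-533\right) - 9968\right) + \left(693 - 760\right)} = \sqrt{\left(4264 - 9968\right) - 67} = \sqrt{-5704 - 67} = \sqrt{-5771} = i \sqrt{5771}$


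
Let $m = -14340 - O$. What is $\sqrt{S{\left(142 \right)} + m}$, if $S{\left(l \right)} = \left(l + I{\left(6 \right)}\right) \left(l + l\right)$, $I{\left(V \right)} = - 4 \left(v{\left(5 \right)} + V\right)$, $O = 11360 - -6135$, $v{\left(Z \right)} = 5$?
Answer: $i \sqrt{4003} \approx 63.269 i$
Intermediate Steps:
$O = 17495$ ($O = 11360 + 6135 = 17495$)
$I{\left(V \right)} = -20 - 4 V$ ($I{\left(V \right)} = - 4 \left(5 + V\right) = -20 - 4 V$)
$S{\left(l \right)} = 2 l \left(-44 + l\right)$ ($S{\left(l \right)} = \left(l - 44\right) \left(l + l\right) = \left(l - 44\right) 2 l = \left(-44 + l\right) 2 l = 2 l \left(-44 + l\right)$)
$m = -31835$ ($m = -14340 - 17495 = -31835$)
$\sqrt{S{\left(142 \right)} + m} = \sqrt{2 \cdot 142 \left(-44 + 142\right) - 31835} = \sqrt{2 \cdot 142 \cdot 98 - 31835} = \sqrt{27832 - 31835} = \sqrt{-4003} = i \sqrt{4003}$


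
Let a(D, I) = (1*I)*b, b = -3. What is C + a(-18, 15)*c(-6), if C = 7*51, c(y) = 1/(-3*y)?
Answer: 709/2 ≈ 354.50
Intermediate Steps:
a(D, I) = -3*I (a(D, I) = (1*I)*(-3) = I*(-3) = -3*I)
c(y) = -1/(3*y)
C = 357
C + a(-18, 15)*c(-6) = 357 + (-3*15)*(-1/3/(-6)) = 357 - (-15)*(-1)/6 = 357 - 45*1/18 = 357 - 5/2 = 709/2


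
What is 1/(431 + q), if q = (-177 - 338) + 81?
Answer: -1/3 ≈ -0.33333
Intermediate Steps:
q = -434 (q = -515 + 81 = -434)
1/(431 + q) = 1/(431 - 434) = 1/(-3) = -1/3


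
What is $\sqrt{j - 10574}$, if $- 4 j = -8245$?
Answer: $\frac{i \sqrt{34051}}{2} \approx 92.265 i$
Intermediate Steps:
$j = \frac{8245}{4}$ ($j = \left(- \frac{1}{4}\right) \left(-8245\right) = \frac{8245}{4} \approx 2061.3$)
$\sqrt{j - 10574} = \sqrt{\frac{8245}{4} - 10574} = \sqrt{- \frac{34051}{4}} = \frac{i \sqrt{34051}}{2}$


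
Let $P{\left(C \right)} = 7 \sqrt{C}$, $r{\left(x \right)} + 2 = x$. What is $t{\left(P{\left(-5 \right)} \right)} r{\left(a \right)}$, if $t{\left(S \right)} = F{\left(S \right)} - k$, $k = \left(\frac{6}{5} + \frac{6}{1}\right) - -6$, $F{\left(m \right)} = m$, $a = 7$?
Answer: $-66 + 35 i \sqrt{5} \approx -66.0 + 78.262 i$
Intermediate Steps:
$r{\left(x \right)} = -2 + x$
$k = \frac{66}{5}$ ($k = \left(6 \cdot \frac{1}{5} + 6 \cdot 1\right) + 6 = \left(\frac{6}{5} + 6\right) + 6 = \frac{36}{5} + 6 = \frac{66}{5} \approx 13.2$)
$t{\left(S \right)} = - \frac{66}{5} + S$ ($t{\left(S \right)} = S - \frac{66}{5} = - \frac{66}{5} + S$)
$t{\left(P{\left(-5 \right)} \right)} r{\left(a \right)} = \left(- \frac{66}{5} + 7 \sqrt{-5}\right) \left(-2 + 7\right) = \left(- \frac{66}{5} + 7 i \sqrt{5}\right) 5 = -66 + 35 i \sqrt{5}$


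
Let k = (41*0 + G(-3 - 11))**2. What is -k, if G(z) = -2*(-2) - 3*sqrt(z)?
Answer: 110 + 24*I*sqrt(14) ≈ 110.0 + 89.8*I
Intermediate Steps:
G(z) = 4 - 3*sqrt(z)
k = (4 - 3*I*sqrt(14))**2 (k = (41*0 + (4 - 3*sqrt(-3 - 11)))**2 = (0 + (4 - 3*I*sqrt(14)))**2 = (4 - 3*I*sqrt(14))**2 ≈ -110.0 - 89.8*I)
-k = -(4 - 3*I*sqrt(14))**2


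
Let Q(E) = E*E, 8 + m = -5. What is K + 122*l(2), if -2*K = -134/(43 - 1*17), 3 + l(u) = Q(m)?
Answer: 526619/26 ≈ 20255.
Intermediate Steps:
m = -13 (m = -8 - 5 = -13)
Q(E) = E²
l(u) = 166 (l(u) = -3 + (-13)² = -3 + 169 = 166)
K = 67/26 (K = -(-67)/(43 - 1*17) = -(-67)/(43 - 17) = -(-67)/26 = -½*(-67/13) = 67/26 ≈ 2.5769)
K + 122*l(2) = 67/26 + 122*166 = 67/26 + 20252 = 526619/26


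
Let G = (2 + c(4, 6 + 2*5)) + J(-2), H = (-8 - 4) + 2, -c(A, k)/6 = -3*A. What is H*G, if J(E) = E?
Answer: -720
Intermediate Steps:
c(A, k) = 18*A (c(A, k) = -(-18)*A = 18*A)
H = -10 (H = -12 + 2 = -10)
G = 72 (G = (2 + 18*4) - 2 = (2 + 72) - 2 = 74 - 2 = 72)
H*G = -10*72 = -720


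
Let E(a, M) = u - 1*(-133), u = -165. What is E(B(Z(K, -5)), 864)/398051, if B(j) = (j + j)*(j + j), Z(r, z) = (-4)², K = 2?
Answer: -32/398051 ≈ -8.0392e-5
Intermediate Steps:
Z(r, z) = 16
B(j) = 4*j² (B(j) = (2*j)*(2*j) = 4*j²)
E(a, M) = -32 (E(a, M) = -165 - 1*(-133) = -165 + 133 = -32)
E(B(Z(K, -5)), 864)/398051 = -32/398051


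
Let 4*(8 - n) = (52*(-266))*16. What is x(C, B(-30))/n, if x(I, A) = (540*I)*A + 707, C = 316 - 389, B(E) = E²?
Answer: -5129/8 ≈ -641.13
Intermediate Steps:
C = -73
x(I, A) = 707 + 540*A*I (x(I, A) = 540*A*I + 707 = 707 + 540*A*I)
n = 55336 (n = 8 - 52*(-266)*16/4 = 8 - (-3458)*16 = 8 - ¼*(-221312) = 8 + 55328 = 55336)
x(C, B(-30))/n = (707 + 540*(-30)²*(-73))/55336 = (707 + 540*900*(-73))*(1/55336) = (707 - 35478000)*(1/55336) = -35477293*1/55336 = -5129/8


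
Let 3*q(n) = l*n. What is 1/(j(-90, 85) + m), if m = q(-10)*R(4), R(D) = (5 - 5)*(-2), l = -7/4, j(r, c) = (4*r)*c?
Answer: -1/30600 ≈ -3.2680e-5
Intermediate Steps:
j(r, c) = 4*c*r
l = -7/4 (l = -7*¼ = -7/4 ≈ -1.7500)
R(D) = 0 (R(D) = 0*(-2) = 0)
q(n) = -7*n/12 (q(n) = (-7*n/4)/3 = -7*n/12)
m = 0 (m = -7/12*(-10)*0 = (35/6)*0 = 0)
1/(j(-90, 85) + m) = 1/(4*85*(-90) + 0) = 1/(-30600 + 0) = 1/(-30600) = -1/30600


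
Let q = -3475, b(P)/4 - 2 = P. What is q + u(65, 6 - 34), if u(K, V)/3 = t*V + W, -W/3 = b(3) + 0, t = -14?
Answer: -2479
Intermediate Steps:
b(P) = 8 + 4*P
W = -60 (W = -3*((8 + 4*3) + 0) = -3*((8 + 12) + 0) = -3*(20 + 0) = -3*20 = -60)
u(K, V) = -180 - 42*V (u(K, V) = 3*(-14*V - 60) = 3*(-60 - 14*V) = -180 - 42*V)
q + u(65, 6 - 34) = -3475 + (-180 - 42*(6 - 34)) = -3475 + (-180 - 42*(-28)) = -3475 + (-180 + 1176) = -3475 + 996 = -2479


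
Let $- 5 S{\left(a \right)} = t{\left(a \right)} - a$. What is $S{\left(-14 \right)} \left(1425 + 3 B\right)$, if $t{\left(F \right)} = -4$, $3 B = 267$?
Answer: $-3384$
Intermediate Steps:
$B = 89$ ($B = \frac{1}{3} \cdot 267 = 89$)
$S{\left(a \right)} = \frac{4}{5} + \frac{a}{5}$ ($S{\left(a \right)} = - \frac{-4 - a}{5} = \frac{4}{5} + \frac{a}{5}$)
$S{\left(-14 \right)} \left(1425 + 3 B\right) = \left(\frac{4}{5} + \frac{1}{5} \left(-14\right)\right) \left(1425 + 3 \cdot 89\right) = \left(\frac{4}{5} - \frac{14}{5}\right) \left(1425 + 267\right) = \left(-2\right) 1692 = -3384$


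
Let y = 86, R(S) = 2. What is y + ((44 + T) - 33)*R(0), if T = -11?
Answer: 86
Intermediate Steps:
y + ((44 + T) - 33)*R(0) = 86 + ((44 - 11) - 33)*2 = 86 + (33 - 33)*2 = 86 + 0*2 = 86 + 0 = 86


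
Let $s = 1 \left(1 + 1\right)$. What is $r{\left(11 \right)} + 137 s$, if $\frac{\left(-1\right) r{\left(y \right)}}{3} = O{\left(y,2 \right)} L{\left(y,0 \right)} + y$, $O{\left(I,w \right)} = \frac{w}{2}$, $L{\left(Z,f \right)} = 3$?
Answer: $232$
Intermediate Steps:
$O{\left(I,w \right)} = \frac{w}{2}$ ($O{\left(I,w \right)} = w \frac{1}{2} = \frac{w}{2}$)
$s = 2$ ($s = 1 \cdot 2 = 2$)
$r{\left(y \right)} = -9 - 3 y$ ($r{\left(y \right)} = - 3 \left(\frac{1}{2} \cdot 2 \cdot 3 + y\right) = - 3 \left(1 \cdot 3 + y\right) = - 3 \left(3 + y\right) = -9 - 3 y$)
$r{\left(11 \right)} + 137 s = \left(-9 - 33\right) + 137 \cdot 2 = \left(-9 - 33\right) + 274 = -42 + 274 = 232$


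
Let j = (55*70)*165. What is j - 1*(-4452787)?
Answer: 5088037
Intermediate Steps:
j = 635250 (j = 3850*165 = 635250)
j - 1*(-4452787) = 635250 - 1*(-4452787) = 635250 + 4452787 = 5088037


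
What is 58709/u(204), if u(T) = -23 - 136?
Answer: -58709/159 ≈ -369.24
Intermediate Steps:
u(T) = -159
58709/u(204) = 58709/(-159) = 58709*(-1/159) = -58709/159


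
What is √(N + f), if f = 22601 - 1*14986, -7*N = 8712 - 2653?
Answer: √330722/7 ≈ 82.155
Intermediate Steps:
N = -6059/7 (N = -(8712 - 2653)/7 = -⅐*6059 = -6059/7 ≈ -865.57)
f = 7615 (f = 22601 - 14986 = 7615)
√(N + f) = √(-6059/7 + 7615) = √(47246/7) = √330722/7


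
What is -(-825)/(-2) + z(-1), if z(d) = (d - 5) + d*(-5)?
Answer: -827/2 ≈ -413.50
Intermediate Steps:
z(d) = -5 - 4*d (z(d) = (-5 + d) - 5*d = -5 - 4*d)
-(-825)/(-2) + z(-1) = -(-825)/(-2) + (-5 - 4*(-1)) = -(-825)*(-1)/2 + (-5 + 4) = -25*33/2 - 1 = -825/2 - 1 = -827/2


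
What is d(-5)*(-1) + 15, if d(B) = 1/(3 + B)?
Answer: 31/2 ≈ 15.500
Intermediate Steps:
d(-5)*(-1) + 15 = -1/(3 - 5) + 15 = -1/(-2) + 15 = -½*(-1) + 15 = ½ + 15 = 31/2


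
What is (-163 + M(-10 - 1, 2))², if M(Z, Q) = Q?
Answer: 25921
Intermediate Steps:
(-163 + M(-10 - 1, 2))² = (-163 + 2)² = (-161)² = 25921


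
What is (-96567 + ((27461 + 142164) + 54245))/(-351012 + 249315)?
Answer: -127303/101697 ≈ -1.2518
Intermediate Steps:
(-96567 + ((27461 + 142164) + 54245))/(-351012 + 249315) = (-96567 + (169625 + 54245))/(-101697) = (-96567 + 223870)*(-1/101697) = 127303*(-1/101697) = -127303/101697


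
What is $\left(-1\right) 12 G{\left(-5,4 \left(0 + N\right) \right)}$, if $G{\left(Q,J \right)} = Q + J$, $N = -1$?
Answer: $108$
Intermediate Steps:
$G{\left(Q,J \right)} = J + Q$
$\left(-1\right) 12 G{\left(-5,4 \left(0 + N\right) \right)} = \left(-1\right) 12 \left(4 \left(0 - 1\right) - 5\right) = - 12 \left(4 \left(-1\right) - 5\right) = - 12 \left(-4 - 5\right) = \left(-12\right) \left(-9\right) = 108$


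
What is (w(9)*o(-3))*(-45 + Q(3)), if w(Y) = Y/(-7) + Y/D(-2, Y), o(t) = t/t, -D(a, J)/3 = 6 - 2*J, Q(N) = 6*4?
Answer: 87/4 ≈ 21.750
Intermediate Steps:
Q(N) = 24
D(a, J) = -18 + 6*J (D(a, J) = -3*(6 - 2*J) = -18 + 6*J)
o(t) = 1
w(Y) = -Y/7 + Y/(-18 + 6*Y) (w(Y) = Y/(-7) + Y/(-18 + 6*Y) = Y*(-⅐) + Y/(-18 + 6*Y) = -Y/7 + Y/(-18 + 6*Y))
(w(9)*o(-3))*(-45 + Q(3)) = (((1/42)*9*(25 - 6*9)/(-3 + 9))*1)*(-45 + 24) = (((1/42)*9*(25 - 54)/6)*1)*(-21) = (((1/42)*9*(⅙)*(-29))*1)*(-21) = -29/28*1*(-21) = -29/28*(-21) = 87/4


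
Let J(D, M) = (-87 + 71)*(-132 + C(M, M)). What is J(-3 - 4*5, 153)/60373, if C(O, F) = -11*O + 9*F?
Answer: 7008/60373 ≈ 0.11608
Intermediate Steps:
J(D, M) = 2112 + 32*M (J(D, M) = (-87 + 71)*(-132 + (-11*M + 9*M)) = -16*(-132 - 2*M) = 2112 + 32*M)
J(-3 - 4*5, 153)/60373 = (2112 + 32*153)/60373 = (2112 + 4896)*(1/60373) = 7008*(1/60373) = 7008/60373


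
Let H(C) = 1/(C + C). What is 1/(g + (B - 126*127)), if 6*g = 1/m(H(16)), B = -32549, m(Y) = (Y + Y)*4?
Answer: -3/145651 ≈ -2.0597e-5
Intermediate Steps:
H(C) = 1/(2*C)
m(Y) = 8*Y (m(Y) = (2*Y)*4 = 8*Y)
g = 2/3 (g = 1/(6*((8*((1/2)/16)))) = 1/(6*((8*((1/2)*(1/16))))) = 1/(6*((8*(1/32)))) = 1/(6*(1/4)) = (1/6)*4 = 2/3 ≈ 0.66667)
1/(g + (B - 126*127)) = 1/(2/3 + (-32549 - 126*127)) = 1/(2/3 + (-32549 - 1*16002)) = 1/(2/3 + (-32549 - 16002)) = 1/(2/3 - 48551) = 1/(-145651/3) = -3/145651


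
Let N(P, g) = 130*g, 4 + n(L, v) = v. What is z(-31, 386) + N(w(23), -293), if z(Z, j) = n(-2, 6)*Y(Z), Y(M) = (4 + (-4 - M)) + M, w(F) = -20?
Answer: -38090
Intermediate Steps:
n(L, v) = -4 + v
Y(M) = 0 (Y(M) = -M + M = 0)
z(Z, j) = 0 (z(Z, j) = (-4 + 6)*0 = 2*0 = 0)
z(-31, 386) + N(w(23), -293) = 0 + 130*(-293) = 0 - 38090 = -38090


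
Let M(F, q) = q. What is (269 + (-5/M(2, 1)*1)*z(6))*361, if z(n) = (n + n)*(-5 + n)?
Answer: 75449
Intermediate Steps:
z(n) = 2*n*(-5 + n) (z(n) = (2*n)*(-5 + n) = 2*n*(-5 + n))
(269 + (-5/M(2, 1)*1)*z(6))*361 = (269 + (-5/1*1)*(2*6*(-5 + 6)))*361 = (269 + (-5*1*1)*(2*6*1))*361 = (269 - 5*1*12)*361 = (269 - 5*12)*361 = (269 - 60)*361 = 209*361 = 75449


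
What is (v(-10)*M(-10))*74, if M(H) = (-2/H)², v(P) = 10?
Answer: 148/5 ≈ 29.600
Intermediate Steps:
M(H) = 4/H²
(v(-10)*M(-10))*74 = (10*(4/(-10)²))*74 = (10*(4*(1/100)))*74 = (10*(1/25))*74 = (⅖)*74 = 148/5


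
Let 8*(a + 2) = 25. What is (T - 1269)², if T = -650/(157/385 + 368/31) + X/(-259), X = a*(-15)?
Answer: 161106118296275756135401/92200519224507456 ≈ 1.7473e+6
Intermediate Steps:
a = 9/8 (a = -2 + (⅛)*25 = -2 + 25/8 = 9/8 ≈ 1.1250)
X = -135/8 (X = (9/8)*(-15) = -135/8 ≈ -16.875)
T = -16054274155/303645384 (T = -650/(157/385 + 368/31) - 135/8/(-259) = -650/(157*(1/385) + 368*(1/31)) - 135/8*(-1/259) = -650/(157/385 + 368/31) + 135/2072 = -650/146547/11935 + 135/2072 = -650*11935/146547 + 135/2072 = -7757750/146547 + 135/2072 = -16054274155/303645384 ≈ -52.872)
(T - 1269)² = (-16054274155/303645384 - 1269)² = (-401380266451/303645384)² = 161106118296275756135401/92200519224507456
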